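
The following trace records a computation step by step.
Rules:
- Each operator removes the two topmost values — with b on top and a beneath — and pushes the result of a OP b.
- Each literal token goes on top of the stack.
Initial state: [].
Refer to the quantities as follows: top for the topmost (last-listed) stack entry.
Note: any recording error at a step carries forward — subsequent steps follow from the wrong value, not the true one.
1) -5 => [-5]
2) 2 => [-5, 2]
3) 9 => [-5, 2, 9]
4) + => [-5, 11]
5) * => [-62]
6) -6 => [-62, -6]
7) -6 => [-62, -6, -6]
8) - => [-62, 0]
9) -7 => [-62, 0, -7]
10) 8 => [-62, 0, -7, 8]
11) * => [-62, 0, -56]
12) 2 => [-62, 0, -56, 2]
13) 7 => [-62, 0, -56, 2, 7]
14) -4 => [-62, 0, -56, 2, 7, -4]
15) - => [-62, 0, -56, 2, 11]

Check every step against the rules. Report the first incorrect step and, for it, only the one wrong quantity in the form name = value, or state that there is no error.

Recomputing the run from the initial state:
step 1: [-5]
step 2: [-5, 2]
step 3: [-5, 2, 9]
step 4: [-5, 11]
step 5: [-55]
step 6: [-55, -6]
step 7: [-55, -6, -6]
step 8: [-55, 0]
step 9: [-55, 0, -7]
step 10: [-55, 0, -7, 8]
step 11: [-55, 0, -56]
step 12: [-55, 0, -56, 2]
step 13: [-55, 0, -56, 2, 7]
step 14: [-55, 0, -56, 2, 7, -4]
step 15: [-55, 0, -56, 2, 11]
The first disagreement with the trace is at step 5, where the value should be top = -55.

step 5, top = -55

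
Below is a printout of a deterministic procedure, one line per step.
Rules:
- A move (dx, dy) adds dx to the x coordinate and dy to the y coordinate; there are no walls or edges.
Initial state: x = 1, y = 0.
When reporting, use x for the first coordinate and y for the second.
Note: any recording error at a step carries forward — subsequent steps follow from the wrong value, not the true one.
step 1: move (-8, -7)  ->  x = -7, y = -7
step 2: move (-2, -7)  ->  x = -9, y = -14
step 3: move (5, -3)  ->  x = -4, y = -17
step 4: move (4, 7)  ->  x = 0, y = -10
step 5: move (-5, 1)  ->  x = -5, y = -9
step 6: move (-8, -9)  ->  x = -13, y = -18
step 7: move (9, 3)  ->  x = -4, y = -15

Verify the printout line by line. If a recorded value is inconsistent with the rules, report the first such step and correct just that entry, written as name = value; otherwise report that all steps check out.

no error

step 1: x = 1 + (-8) = -7, y = 0 + (-7) = -7 -> same as recorded
step 2: x = -7 + (-2) = -9, y = -7 + (-7) = -14 -> verified
step 3: x = -9 + (5) = -4, y = -14 + (-3) = -17 -> checks out
step 4: x = -4 + (4) = 0, y = -17 + (7) = -10 -> checks out
step 5: x = 0 + (-5) = -5, y = -10 + (1) = -9 -> confirmed correct
step 6: x = -5 + (-8) = -13, y = -9 + (-9) = -18 -> in agreement
step 7: x = -13 + (9) = -4, y = -18 + (3) = -15 -> exactly as logged
The recomputation confirms every line.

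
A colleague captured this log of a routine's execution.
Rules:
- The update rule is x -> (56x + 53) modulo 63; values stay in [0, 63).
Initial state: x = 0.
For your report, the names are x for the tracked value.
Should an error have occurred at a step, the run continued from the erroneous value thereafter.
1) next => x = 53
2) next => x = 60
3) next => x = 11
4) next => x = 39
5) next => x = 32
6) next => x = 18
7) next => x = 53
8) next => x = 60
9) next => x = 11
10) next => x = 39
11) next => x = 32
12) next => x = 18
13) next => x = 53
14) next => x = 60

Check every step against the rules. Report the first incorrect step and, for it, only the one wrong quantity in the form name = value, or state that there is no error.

Recomputing the run from the initial state:
step 1: x = 53
step 2: x = 60
step 3: x = 11
step 4: x = 39
step 5: x = 32
step 6: x = 18
step 7: x = 53
step 8: x = 60
step 9: x = 11
step 10: x = 39
step 11: x = 32
step 12: x = 18
step 13: x = 53
step 14: x = 60
This matches the log at every step.

no error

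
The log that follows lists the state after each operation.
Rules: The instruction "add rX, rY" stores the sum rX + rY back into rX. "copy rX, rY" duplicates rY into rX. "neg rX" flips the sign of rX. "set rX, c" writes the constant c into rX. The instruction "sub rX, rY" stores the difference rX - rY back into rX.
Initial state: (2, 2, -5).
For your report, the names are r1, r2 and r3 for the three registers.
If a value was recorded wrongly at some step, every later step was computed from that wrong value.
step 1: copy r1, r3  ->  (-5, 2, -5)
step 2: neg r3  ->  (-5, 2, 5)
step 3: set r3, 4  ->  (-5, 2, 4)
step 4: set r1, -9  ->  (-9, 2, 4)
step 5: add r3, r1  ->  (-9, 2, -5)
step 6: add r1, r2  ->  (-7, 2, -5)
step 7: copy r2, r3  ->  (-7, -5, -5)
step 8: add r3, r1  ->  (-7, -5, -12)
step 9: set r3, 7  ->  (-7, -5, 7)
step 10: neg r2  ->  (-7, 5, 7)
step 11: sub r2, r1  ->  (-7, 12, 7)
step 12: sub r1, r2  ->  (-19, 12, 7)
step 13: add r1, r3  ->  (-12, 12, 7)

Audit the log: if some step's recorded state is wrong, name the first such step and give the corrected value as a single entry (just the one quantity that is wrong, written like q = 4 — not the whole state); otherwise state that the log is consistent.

Recomputing the run from the initial state:
step 1: r1 = -5, r2 = 2, r3 = -5
step 2: r1 = -5, r2 = 2, r3 = 5
step 3: r1 = -5, r2 = 2, r3 = 4
step 4: r1 = -9, r2 = 2, r3 = 4
step 5: r1 = -9, r2 = 2, r3 = -5
step 6: r1 = -7, r2 = 2, r3 = -5
step 7: r1 = -7, r2 = -5, r3 = -5
step 8: r1 = -7, r2 = -5, r3 = -12
step 9: r1 = -7, r2 = -5, r3 = 7
step 10: r1 = -7, r2 = 5, r3 = 7
step 11: r1 = -7, r2 = 12, r3 = 7
step 12: r1 = -19, r2 = 12, r3 = 7
step 13: r1 = -12, r2 = 12, r3 = 7
This matches the log at every step.

no error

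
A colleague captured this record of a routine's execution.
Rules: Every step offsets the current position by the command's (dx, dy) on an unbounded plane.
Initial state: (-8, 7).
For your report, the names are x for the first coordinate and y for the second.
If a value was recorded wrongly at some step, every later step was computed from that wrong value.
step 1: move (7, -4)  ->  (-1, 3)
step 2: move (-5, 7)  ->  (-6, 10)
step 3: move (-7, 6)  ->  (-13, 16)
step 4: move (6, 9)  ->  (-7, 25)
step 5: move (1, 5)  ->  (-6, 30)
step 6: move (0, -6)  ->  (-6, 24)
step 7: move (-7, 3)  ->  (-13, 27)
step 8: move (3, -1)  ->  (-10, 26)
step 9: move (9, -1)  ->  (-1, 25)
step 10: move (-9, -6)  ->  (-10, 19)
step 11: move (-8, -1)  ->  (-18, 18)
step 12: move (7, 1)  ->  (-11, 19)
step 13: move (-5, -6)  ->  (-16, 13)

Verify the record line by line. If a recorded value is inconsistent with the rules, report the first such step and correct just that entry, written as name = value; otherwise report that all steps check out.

no error

step 1: x = -8 + (7) = -1, y = 7 + (-4) = 3 -> checks out
step 2: x = -1 + (-5) = -6, y = 3 + (7) = 10 -> consistent with the record
step 3: x = -6 + (-7) = -13, y = 10 + (6) = 16 -> in agreement
step 4: x = -13 + (6) = -7, y = 16 + (9) = 25 -> in agreement
step 5: x = -7 + (1) = -6, y = 25 + (5) = 30 -> same as recorded
step 6: x = -6 + (0) = -6, y = 30 + (-6) = 24 -> in agreement
step 7: x = -6 + (-7) = -13, y = 24 + (3) = 27 -> exactly as logged
step 8: x = -13 + (3) = -10, y = 27 + (-1) = 26 -> same as recorded
step 9: x = -10 + (9) = -1, y = 26 + (-1) = 25 -> same as recorded
step 10: x = -1 + (-9) = -10, y = 25 + (-6) = 19 -> consistent with the record
step 11: x = -10 + (-8) = -18, y = 19 + (-1) = 18 -> confirmed correct
step 12: x = -18 + (7) = -11, y = 18 + (1) = 19 -> checks out
step 13: x = -11 + (-5) = -16, y = 19 + (-6) = 13 -> exactly as logged
All steps check out; nothing to correct.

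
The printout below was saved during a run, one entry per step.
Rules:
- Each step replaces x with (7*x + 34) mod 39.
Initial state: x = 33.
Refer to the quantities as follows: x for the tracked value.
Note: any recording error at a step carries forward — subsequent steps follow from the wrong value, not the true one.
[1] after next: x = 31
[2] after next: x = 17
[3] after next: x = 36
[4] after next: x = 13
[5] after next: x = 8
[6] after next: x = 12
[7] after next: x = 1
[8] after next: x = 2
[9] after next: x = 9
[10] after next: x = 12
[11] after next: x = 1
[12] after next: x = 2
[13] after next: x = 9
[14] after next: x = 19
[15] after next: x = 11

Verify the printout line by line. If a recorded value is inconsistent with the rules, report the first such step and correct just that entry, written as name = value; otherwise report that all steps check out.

Step 1: x = (7*33 + 34) mod 39 = 31 — checks out.
Step 2: x = (7*31 + 34) mod 39 = 17 — exactly as logged.
Step 3: x = (7*17 + 34) mod 39 = 36 — same as recorded.
Step 4: x = (7*36 + 34) mod 39 = 13 — same as recorded.
Step 5: x = (7*13 + 34) mod 39 = 8 — verified.
Step 6: x = (7*8 + 34) mod 39 = 12 — exactly as logged.
Step 7: x = (7*12 + 34) mod 39 = 1 — exactly as logged.
Step 8: x = (7*1 + 34) mod 39 = 2 — in agreement.
Step 9: x = (7*2 + 34) mod 39 = 9 — agrees with the printout.
Step 10: x = (7*9 + 34) mod 39 = 19 — this is not what the printout shows.
That makes step 10 the first incorrect line — x = 19 is what it should show.

step 10, x = 19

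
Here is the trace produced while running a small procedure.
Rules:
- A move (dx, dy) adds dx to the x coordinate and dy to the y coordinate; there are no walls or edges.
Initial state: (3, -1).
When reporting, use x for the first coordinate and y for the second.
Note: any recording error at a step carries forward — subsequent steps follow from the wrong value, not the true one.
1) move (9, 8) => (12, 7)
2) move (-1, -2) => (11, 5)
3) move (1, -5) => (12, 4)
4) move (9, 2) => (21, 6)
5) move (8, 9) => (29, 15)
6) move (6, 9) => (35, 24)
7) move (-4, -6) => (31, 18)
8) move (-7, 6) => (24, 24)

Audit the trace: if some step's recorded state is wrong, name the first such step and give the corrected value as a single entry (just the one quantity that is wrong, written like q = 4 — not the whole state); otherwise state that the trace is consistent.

step 3, y = 0

Recomputing the run from the initial state:
step 1: x = 12, y = 7
step 2: x = 11, y = 5
step 3: x = 12, y = 0
step 4: x = 21, y = 2
step 5: x = 29, y = 11
step 6: x = 35, y = 20
step 7: x = 31, y = 14
step 8: x = 24, y = 20
The first disagreement with the trace is at step 3, where the value should be y = 0.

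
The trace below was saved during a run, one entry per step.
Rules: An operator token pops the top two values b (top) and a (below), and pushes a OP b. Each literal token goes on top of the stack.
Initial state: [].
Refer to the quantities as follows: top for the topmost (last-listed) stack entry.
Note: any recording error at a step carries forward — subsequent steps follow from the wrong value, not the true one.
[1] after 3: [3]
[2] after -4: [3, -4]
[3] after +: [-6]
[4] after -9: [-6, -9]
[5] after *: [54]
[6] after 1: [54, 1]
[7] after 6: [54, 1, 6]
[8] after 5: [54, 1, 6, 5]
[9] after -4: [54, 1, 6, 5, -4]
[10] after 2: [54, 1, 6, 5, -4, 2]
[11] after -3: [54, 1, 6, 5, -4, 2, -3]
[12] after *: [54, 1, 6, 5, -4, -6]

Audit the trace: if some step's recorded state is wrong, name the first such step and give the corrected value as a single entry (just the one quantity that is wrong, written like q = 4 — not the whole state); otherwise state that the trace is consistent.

step 3, top = -1

1. push 3: top = 3 (exactly as logged)
2. push -4: top = -4 (exactly as logged)
3. 3 + -4 = -1 (the entry is off here)
That makes step 3 the first incorrect line — top = -1 is what it should show.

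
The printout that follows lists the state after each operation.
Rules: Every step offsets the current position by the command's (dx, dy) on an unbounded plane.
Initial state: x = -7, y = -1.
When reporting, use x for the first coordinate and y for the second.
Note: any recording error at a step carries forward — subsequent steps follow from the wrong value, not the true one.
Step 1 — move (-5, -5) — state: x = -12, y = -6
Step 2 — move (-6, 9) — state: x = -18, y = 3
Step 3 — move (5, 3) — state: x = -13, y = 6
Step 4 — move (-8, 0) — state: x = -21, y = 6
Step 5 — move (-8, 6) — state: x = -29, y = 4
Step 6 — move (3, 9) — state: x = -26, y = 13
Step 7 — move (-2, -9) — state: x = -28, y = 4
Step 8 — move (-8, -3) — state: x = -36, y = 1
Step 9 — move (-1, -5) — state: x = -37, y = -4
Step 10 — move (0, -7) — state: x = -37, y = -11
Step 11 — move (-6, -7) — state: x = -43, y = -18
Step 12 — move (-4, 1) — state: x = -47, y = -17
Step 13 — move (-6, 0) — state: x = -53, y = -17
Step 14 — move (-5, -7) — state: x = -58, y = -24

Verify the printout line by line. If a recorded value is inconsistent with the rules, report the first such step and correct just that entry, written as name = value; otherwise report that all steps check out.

step 1: x = -7 + (-5) = -12, y = -1 + (-5) = -6 -> confirmed correct
step 2: x = -12 + (-6) = -18, y = -6 + (9) = 3 -> agrees with the printout
step 3: x = -18 + (5) = -13, y = 3 + (3) = 6 -> verified
step 4: x = -13 + (-8) = -21, y = 6 + (0) = 6 -> confirmed correct
step 5: x = -21 + (-8) = -29, y = 6 + (6) = 12 -> this is not what the printout shows
Conclusion: step 5 carries the first error; the entry should be y = 12.

step 5, y = 12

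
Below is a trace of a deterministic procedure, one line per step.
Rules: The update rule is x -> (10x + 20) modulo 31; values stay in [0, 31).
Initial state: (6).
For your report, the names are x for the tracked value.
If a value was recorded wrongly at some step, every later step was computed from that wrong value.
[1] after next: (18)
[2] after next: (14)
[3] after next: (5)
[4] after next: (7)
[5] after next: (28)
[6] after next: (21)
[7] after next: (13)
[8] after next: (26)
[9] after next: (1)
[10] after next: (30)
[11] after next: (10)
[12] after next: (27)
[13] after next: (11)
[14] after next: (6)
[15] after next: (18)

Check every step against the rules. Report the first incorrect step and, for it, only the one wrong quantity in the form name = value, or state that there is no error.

Recomputing the run from the initial state:
step 1: x = 18
step 2: x = 14
step 3: x = 5
step 4: x = 8
step 5: x = 7
step 6: x = 28
step 7: x = 21
step 8: x = 13
step 9: x = 26
step 10: x = 1
step 11: x = 30
step 12: x = 10
step 13: x = 27
step 14: x = 11
step 15: x = 6
The first disagreement with the trace is at step 4, where the value should be x = 8.

step 4, x = 8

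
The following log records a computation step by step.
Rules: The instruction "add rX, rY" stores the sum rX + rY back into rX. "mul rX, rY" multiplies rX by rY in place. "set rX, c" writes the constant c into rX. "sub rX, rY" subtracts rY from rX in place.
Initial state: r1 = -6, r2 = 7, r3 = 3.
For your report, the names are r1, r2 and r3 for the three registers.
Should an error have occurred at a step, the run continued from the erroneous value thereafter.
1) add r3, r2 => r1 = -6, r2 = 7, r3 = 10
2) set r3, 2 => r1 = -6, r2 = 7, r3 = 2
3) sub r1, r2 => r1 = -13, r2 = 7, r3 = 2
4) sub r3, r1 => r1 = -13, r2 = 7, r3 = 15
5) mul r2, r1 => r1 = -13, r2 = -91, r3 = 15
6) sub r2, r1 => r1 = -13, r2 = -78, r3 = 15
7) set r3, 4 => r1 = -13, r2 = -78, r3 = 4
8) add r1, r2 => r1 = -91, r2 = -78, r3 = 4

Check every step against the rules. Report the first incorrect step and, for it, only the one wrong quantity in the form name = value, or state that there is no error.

no error

Step 1: r3 = 3 + 7 = 10 — same as recorded.
Step 2: r3 = 2 — checks out.
Step 3: r1 = -6 - 7 = -13 — matches.
Step 4: r3 = 2 - -13 = 15 — same as recorded.
Step 5: r2 = 7 * -13 = -91 — confirmed correct.
Step 6: r2 = -91 - -13 = -78 — same as recorded.
Step 7: r3 = 4 — exactly as logged.
Step 8: r1 = -13 + -78 = -91 — in agreement.
All steps check out; nothing to correct.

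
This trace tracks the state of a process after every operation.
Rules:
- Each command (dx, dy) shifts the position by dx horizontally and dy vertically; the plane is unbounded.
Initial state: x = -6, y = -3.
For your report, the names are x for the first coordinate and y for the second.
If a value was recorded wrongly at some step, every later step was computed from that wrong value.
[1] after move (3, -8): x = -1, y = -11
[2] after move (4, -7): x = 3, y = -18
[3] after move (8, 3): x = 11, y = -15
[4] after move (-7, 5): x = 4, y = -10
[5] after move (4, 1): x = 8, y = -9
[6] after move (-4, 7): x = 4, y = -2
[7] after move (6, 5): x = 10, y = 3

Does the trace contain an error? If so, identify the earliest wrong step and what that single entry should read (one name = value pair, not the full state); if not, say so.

step 1: x = -6 + (3) = -3, y = -3 + (-8) = -11 -> a discrepancy with the trace
The audit stops at step 1: the recorded entry is wrong and should be x = -3.

step 1, x = -3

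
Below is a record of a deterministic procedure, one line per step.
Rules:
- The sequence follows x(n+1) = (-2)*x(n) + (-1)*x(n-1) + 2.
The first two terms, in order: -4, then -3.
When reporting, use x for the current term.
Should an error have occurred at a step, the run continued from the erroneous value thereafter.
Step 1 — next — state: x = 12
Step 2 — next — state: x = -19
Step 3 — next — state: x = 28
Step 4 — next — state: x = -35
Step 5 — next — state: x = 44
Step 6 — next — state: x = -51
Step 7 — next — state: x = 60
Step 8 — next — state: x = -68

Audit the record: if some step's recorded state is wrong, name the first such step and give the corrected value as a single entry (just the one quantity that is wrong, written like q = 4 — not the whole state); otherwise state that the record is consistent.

1. x = -2*(-3) + (-1)*(-4) + (2) = 12 (exactly as logged)
2. x = -2*(12) + (-1)*(-3) + (2) = -19 (confirmed correct)
3. x = -2*(-19) + (-1)*(12) + (2) = 28 (matches)
4. x = -2*(28) + (-1)*(-19) + (2) = -35 (confirmed correct)
5. x = -2*(-35) + (-1)*(28) + (2) = 44 (checks out)
6. x = -2*(44) + (-1)*(-35) + (2) = -51 (no discrepancy)
7. x = -2*(-51) + (-1)*(44) + (2) = 60 (agrees with the record)
8. x = -2*(60) + (-1)*(-51) + (2) = -67 (the record has a different value)
First incorrect step: 8; the correct value is x = -67.

step 8, x = -67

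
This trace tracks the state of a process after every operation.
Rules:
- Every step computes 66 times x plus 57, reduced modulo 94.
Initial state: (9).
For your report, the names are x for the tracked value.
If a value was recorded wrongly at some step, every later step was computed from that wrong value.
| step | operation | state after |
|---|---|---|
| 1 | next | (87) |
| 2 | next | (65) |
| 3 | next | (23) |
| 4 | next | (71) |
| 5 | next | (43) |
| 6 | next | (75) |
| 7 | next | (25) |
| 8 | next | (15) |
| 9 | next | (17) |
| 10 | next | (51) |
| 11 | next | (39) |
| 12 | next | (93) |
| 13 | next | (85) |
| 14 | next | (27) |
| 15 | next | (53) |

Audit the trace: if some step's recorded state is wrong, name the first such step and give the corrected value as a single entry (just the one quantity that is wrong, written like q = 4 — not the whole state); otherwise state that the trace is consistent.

Recomputing the run from the initial state:
step 1: x = 87
step 2: x = 65
step 3: x = 23
step 4: x = 71
step 5: x = 43
step 6: x = 75
step 7: x = 25
step 8: x = 15
step 9: x = 13
step 10: x = 69
step 11: x = 5
step 12: x = 11
step 13: x = 31
step 14: x = 35
step 15: x = 17
The first disagreement with the trace is at step 9, where the value should be x = 13.

step 9, x = 13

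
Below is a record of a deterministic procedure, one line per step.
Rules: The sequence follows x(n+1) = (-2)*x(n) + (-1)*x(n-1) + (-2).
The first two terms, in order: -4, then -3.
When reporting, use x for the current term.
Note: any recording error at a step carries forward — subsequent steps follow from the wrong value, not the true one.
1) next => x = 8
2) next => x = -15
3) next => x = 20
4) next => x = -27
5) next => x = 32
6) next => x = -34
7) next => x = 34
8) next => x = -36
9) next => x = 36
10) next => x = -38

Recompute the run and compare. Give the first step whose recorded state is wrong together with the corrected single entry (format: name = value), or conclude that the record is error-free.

1. x = -2*(-3) + (-1)*(-4) + (-2) = 8 (matches)
2. x = -2*(8) + (-1)*(-3) + (-2) = -15 (exactly as logged)
3. x = -2*(-15) + (-1)*(8) + (-2) = 20 (agrees with the record)
4. x = -2*(20) + (-1)*(-15) + (-2) = -27 (same as recorded)
5. x = -2*(-27) + (-1)*(20) + (-2) = 32 (checks out)
6. x = -2*(32) + (-1)*(-27) + (-2) = -39 (this is not what the record shows)
So the first discrepancy is step 6, where the right value is x = -39.

step 6, x = -39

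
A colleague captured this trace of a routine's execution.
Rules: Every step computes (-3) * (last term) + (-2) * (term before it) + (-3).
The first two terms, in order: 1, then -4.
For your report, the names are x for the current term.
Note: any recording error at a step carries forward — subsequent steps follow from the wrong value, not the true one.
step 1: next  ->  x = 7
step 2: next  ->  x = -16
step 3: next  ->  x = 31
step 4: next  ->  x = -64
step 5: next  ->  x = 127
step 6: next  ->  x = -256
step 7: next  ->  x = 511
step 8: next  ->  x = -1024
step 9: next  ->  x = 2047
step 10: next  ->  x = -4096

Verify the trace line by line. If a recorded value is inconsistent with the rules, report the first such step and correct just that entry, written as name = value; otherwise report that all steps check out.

1. x = -3*(-4) + (-2)*(1) + (-3) = 7 (exactly as logged)
2. x = -3*(7) + (-2)*(-4) + (-3) = -16 (matches)
3. x = -3*(-16) + (-2)*(7) + (-3) = 31 (confirmed correct)
4. x = -3*(31) + (-2)*(-16) + (-3) = -64 (no discrepancy)
5. x = -3*(-64) + (-2)*(31) + (-3) = 127 (confirmed correct)
6. x = -3*(127) + (-2)*(-64) + (-3) = -256 (exactly as logged)
7. x = -3*(-256) + (-2)*(127) + (-3) = 511 (same as recorded)
8. x = -3*(511) + (-2)*(-256) + (-3) = -1024 (consistent with the trace)
9. x = -3*(-1024) + (-2)*(511) + (-3) = 2047 (matches)
10. x = -3*(2047) + (-2)*(-1024) + (-3) = -4096 (matches)
All steps check out; nothing to correct.

no error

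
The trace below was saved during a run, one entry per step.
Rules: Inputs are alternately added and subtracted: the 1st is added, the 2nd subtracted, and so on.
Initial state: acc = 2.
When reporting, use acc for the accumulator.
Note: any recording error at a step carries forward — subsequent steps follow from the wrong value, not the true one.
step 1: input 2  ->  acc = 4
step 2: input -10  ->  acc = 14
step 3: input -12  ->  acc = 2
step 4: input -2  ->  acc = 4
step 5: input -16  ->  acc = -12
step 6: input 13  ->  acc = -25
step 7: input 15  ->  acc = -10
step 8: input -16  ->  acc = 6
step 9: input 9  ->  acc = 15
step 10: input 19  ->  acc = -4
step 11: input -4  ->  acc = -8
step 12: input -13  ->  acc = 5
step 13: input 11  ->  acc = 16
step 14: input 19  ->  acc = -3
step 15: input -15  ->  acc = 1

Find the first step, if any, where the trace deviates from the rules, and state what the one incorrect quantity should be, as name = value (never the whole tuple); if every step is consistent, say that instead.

step 15, acc = -18

step 1: acc = 2 + 2 = 4 -> confirmed correct
step 2: acc = 4 - -10 = 14 -> consistent with the trace
step 3: acc = 14 + -12 = 2 -> consistent with the trace
step 4: acc = 2 - -2 = 4 -> consistent with the trace
step 5: acc = 4 + -16 = -12 -> matches
step 6: acc = -12 - 13 = -25 -> checks out
step 7: acc = -25 + 15 = -10 -> checks out
step 8: acc = -10 - -16 = 6 -> same as recorded
step 9: acc = 6 + 9 = 15 -> checks out
step 10: acc = 15 - 19 = -4 -> confirmed correct
step 11: acc = -4 + -4 = -8 -> agrees with the trace
step 12: acc = -8 - -13 = 5 -> consistent with the trace
step 13: acc = 5 + 11 = 16 -> checks out
step 14: acc = 16 - 19 = -3 -> in agreement
step 15: acc = -3 + -15 = -18 -> first mismatch against the trace
First deviation found at step 15; the corrected entry is acc = -18.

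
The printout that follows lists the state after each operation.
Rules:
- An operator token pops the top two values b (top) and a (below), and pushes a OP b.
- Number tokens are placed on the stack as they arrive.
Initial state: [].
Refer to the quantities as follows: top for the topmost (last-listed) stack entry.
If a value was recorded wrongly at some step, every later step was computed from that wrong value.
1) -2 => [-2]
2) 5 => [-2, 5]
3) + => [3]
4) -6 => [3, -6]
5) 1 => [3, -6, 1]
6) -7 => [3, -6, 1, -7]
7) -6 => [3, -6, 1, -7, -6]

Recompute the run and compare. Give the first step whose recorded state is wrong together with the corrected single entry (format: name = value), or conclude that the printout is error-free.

Recomputing the run from the initial state:
step 1: [-2]
step 2: [-2, 5]
step 3: [3]
step 4: [3, -6]
step 5: [3, -6, 1]
step 6: [3, -6, 1, -7]
step 7: [3, -6, 1, -7, -6]
This matches the printout at every step.

no error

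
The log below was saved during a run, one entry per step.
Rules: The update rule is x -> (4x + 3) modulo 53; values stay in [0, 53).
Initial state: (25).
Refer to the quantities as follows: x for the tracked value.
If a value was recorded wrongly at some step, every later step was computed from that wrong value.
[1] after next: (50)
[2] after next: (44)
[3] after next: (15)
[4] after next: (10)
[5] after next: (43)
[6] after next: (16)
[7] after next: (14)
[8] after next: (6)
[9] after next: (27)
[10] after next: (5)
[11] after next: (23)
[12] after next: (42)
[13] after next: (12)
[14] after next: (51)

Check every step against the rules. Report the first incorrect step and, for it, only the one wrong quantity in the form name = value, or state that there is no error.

step 3, x = 20

1. x = (4*25 + 3) mod 53 = 50 (verified)
2. x = (4*50 + 3) mod 53 = 44 (exactly as logged)
3. x = (4*44 + 3) mod 53 = 20 (first mismatch against the log)
Conclusion: step 3 carries the first error; the entry should be x = 20.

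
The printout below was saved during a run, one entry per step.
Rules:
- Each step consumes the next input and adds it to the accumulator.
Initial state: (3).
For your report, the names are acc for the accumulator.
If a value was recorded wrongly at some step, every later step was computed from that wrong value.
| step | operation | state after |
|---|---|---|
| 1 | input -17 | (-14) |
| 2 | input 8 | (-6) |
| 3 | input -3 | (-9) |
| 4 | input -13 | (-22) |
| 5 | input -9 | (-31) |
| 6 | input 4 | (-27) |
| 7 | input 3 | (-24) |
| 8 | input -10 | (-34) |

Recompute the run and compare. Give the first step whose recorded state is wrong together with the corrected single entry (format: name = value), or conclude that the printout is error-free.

no error

step 1: acc = 3 + -17 = -14 -> matches
step 2: acc = -14 + 8 = -6 -> confirmed correct
step 3: acc = -6 + -3 = -9 -> confirmed correct
step 4: acc = -9 + -13 = -22 -> exactly as logged
step 5: acc = -22 + -9 = -31 -> confirmed correct
step 6: acc = -31 + 4 = -27 -> in agreement
step 7: acc = -27 + 3 = -24 -> verified
step 8: acc = -24 + -10 = -34 -> matches
Nothing is out of place; the run is error-free.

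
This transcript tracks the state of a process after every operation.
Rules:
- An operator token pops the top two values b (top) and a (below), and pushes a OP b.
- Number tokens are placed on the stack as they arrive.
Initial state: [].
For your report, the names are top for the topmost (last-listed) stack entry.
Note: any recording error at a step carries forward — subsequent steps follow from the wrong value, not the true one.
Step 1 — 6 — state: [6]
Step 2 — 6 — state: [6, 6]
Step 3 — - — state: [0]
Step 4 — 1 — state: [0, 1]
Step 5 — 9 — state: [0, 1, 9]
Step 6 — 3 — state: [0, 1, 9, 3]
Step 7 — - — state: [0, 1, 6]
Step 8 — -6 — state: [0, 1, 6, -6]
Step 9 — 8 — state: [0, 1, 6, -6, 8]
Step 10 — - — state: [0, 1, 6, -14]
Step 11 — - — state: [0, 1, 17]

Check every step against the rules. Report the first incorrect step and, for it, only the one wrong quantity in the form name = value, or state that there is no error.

Recomputing the run from the initial state:
step 1: [6]
step 2: [6, 6]
step 3: [0]
step 4: [0, 1]
step 5: [0, 1, 9]
step 6: [0, 1, 9, 3]
step 7: [0, 1, 6]
step 8: [0, 1, 6, -6]
step 9: [0, 1, 6, -6, 8]
step 10: [0, 1, 6, -14]
step 11: [0, 1, 20]
The first disagreement with the transcript is at step 11, where the value should be top = 20.

step 11, top = 20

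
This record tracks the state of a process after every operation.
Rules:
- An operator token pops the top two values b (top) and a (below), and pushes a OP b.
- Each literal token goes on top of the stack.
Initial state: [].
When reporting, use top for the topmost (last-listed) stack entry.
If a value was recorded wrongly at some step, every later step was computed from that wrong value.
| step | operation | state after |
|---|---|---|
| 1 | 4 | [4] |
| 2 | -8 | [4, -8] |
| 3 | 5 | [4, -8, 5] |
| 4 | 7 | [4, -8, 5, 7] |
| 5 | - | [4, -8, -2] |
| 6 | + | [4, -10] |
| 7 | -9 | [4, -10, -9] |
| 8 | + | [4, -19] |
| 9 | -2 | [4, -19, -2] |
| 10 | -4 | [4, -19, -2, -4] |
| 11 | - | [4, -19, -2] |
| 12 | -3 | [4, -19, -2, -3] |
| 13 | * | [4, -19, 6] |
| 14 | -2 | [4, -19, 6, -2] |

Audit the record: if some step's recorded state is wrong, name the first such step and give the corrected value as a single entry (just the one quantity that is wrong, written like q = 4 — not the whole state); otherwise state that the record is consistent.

step 1: push 4: top = 4 -> consistent with the record
step 2: push -8: top = -8 -> consistent with the record
step 3: push 5: top = 5 -> agrees with the record
step 4: push 7: top = 7 -> no discrepancy
step 5: 5 - 7 = -2 -> verified
step 6: -8 + -2 = -10 -> no discrepancy
step 7: push -9: top = -9 -> no discrepancy
step 8: -10 + -9 = -19 -> matches
step 9: push -2: top = -2 -> exactly as logged
step 10: push -4: top = -4 -> confirmed correct
step 11: -2 - -4 = 2 -> the recorded entry deviates here
That makes step 11 the first incorrect line — top = 2 is what it should show.

step 11, top = 2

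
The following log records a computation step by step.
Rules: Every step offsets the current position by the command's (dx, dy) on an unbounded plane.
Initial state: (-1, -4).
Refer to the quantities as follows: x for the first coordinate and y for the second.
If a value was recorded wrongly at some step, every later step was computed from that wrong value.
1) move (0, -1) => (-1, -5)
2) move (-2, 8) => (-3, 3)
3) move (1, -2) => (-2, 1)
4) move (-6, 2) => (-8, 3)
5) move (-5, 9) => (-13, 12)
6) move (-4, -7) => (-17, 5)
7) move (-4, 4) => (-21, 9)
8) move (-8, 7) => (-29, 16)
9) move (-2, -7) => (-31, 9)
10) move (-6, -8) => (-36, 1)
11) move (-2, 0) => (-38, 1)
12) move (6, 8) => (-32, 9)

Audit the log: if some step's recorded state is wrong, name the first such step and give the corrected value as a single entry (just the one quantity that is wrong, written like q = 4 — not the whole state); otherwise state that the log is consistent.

step 1: x = -1 + (0) = -1, y = -4 + (-1) = -5 -> in agreement
step 2: x = -1 + (-2) = -3, y = -5 + (8) = 3 -> in agreement
step 3: x = -3 + (1) = -2, y = 3 + (-2) = 1 -> verified
step 4: x = -2 + (-6) = -8, y = 1 + (2) = 3 -> agrees with the log
step 5: x = -8 + (-5) = -13, y = 3 + (9) = 12 -> verified
step 6: x = -13 + (-4) = -17, y = 12 + (-7) = 5 -> verified
step 7: x = -17 + (-4) = -21, y = 5 + (4) = 9 -> no discrepancy
step 8: x = -21 + (-8) = -29, y = 9 + (7) = 16 -> agrees with the log
step 9: x = -29 + (-2) = -31, y = 16 + (-7) = 9 -> in agreement
step 10: x = -31 + (-6) = -37, y = 9 + (-8) = 1 -> the recorded entry deviates here
The audit stops at step 10: the recorded entry is wrong and should be x = -37.

step 10, x = -37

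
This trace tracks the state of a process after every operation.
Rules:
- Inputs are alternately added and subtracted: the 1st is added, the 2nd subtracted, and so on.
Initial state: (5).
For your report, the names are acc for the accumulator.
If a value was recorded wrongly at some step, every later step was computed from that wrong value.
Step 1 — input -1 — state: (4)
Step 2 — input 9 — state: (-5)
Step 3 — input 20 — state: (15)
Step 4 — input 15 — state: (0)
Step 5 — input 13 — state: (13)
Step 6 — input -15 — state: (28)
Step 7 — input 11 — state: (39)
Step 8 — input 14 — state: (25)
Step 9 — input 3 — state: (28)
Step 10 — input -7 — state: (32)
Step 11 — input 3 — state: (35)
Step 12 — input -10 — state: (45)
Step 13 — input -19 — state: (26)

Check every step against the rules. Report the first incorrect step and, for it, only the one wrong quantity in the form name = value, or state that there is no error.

step 10, acc = 35

Recomputing the run from the initial state:
step 1: acc = 4
step 2: acc = -5
step 3: acc = 15
step 4: acc = 0
step 5: acc = 13
step 6: acc = 28
step 7: acc = 39
step 8: acc = 25
step 9: acc = 28
step 10: acc = 35
step 11: acc = 38
step 12: acc = 48
step 13: acc = 29
The first disagreement with the trace is at step 10, where the value should be acc = 35.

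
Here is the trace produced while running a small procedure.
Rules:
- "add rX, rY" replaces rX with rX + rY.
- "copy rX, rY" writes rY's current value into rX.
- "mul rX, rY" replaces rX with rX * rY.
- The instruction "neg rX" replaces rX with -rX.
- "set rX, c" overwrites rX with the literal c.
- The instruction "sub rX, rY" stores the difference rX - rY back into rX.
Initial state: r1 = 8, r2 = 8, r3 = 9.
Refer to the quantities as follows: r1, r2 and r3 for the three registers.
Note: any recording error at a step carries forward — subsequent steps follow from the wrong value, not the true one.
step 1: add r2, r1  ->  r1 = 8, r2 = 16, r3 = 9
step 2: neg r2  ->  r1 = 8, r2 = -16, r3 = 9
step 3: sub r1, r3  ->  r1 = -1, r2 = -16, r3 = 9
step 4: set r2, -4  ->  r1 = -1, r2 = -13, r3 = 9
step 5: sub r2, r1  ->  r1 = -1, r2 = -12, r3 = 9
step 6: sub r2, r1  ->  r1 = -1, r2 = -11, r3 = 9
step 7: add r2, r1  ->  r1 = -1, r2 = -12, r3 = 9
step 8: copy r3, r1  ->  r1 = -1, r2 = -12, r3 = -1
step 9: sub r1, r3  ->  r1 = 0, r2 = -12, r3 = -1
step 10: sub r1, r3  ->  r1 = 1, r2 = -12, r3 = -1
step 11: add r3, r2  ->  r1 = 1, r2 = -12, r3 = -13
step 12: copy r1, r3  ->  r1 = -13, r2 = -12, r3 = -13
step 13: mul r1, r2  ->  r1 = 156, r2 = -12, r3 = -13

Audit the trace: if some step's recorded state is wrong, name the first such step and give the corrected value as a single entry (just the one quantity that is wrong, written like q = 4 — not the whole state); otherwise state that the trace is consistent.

step 4, r2 = -4

Recomputing the run from the initial state:
step 1: r1 = 8, r2 = 16, r3 = 9
step 2: r1 = 8, r2 = -16, r3 = 9
step 3: r1 = -1, r2 = -16, r3 = 9
step 4: r1 = -1, r2 = -4, r3 = 9
step 5: r1 = -1, r2 = -3, r3 = 9
step 6: r1 = -1, r2 = -2, r3 = 9
step 7: r1 = -1, r2 = -3, r3 = 9
step 8: r1 = -1, r2 = -3, r3 = -1
step 9: r1 = 0, r2 = -3, r3 = -1
step 10: r1 = 1, r2 = -3, r3 = -1
step 11: r1 = 1, r2 = -3, r3 = -4
step 12: r1 = -4, r2 = -3, r3 = -4
step 13: r1 = 12, r2 = -3, r3 = -4
The first disagreement with the trace is at step 4, where the value should be r2 = -4.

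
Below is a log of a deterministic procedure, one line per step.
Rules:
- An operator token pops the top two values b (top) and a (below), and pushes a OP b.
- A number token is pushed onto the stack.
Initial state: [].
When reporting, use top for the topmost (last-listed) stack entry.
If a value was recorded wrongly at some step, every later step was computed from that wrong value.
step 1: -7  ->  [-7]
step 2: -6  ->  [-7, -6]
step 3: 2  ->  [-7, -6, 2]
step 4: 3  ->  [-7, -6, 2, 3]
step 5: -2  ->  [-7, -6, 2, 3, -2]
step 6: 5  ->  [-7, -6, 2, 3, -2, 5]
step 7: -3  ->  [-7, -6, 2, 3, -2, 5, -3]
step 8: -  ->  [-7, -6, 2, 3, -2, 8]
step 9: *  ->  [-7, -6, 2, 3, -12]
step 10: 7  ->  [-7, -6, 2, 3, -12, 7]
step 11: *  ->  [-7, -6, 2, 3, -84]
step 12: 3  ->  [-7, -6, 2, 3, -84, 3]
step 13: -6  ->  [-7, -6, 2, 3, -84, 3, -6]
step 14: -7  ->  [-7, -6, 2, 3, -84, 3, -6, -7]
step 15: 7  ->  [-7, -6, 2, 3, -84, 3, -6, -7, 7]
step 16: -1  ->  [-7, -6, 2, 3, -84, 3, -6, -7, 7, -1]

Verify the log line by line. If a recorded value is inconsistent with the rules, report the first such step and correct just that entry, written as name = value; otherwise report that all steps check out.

1. push -7: top = -7 (agrees with the log)
2. push -6: top = -6 (verified)
3. push 2: top = 2 (consistent with the log)
4. push 3: top = 3 (same as recorded)
5. push -2: top = -2 (confirmed correct)
6. push 5: top = 5 (consistent with the log)
7. push -3: top = -3 (checks out)
8. 5 - -3 = 8 (verified)
9. -2 * 8 = -16 (not what was recorded)
Step 9 is the first one off; corrected, top = -16.

step 9, top = -16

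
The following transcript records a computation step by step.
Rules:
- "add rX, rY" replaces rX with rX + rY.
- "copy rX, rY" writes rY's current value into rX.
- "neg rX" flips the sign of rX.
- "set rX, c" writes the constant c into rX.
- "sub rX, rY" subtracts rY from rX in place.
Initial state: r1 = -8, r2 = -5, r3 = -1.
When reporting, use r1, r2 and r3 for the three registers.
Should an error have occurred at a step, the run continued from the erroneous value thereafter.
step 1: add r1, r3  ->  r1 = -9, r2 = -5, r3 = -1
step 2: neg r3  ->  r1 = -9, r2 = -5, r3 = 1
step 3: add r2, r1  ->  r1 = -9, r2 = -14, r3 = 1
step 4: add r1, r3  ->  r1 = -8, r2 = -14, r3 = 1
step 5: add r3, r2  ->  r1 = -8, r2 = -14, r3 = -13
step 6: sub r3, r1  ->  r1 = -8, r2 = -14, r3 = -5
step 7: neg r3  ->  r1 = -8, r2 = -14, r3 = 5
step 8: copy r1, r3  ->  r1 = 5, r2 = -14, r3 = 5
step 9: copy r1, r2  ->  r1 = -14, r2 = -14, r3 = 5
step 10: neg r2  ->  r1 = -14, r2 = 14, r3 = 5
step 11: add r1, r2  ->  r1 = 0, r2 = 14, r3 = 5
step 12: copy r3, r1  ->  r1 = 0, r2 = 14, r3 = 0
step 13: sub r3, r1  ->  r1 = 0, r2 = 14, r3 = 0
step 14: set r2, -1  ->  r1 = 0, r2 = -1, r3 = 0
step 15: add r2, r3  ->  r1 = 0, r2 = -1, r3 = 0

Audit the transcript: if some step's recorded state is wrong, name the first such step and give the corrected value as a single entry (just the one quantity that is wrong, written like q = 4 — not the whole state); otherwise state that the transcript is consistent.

Recomputing the run from the initial state:
step 1: r1 = -9, r2 = -5, r3 = -1
step 2: r1 = -9, r2 = -5, r3 = 1
step 3: r1 = -9, r2 = -14, r3 = 1
step 4: r1 = -8, r2 = -14, r3 = 1
step 5: r1 = -8, r2 = -14, r3 = -13
step 6: r1 = -8, r2 = -14, r3 = -5
step 7: r1 = -8, r2 = -14, r3 = 5
step 8: r1 = 5, r2 = -14, r3 = 5
step 9: r1 = -14, r2 = -14, r3 = 5
step 10: r1 = -14, r2 = 14, r3 = 5
step 11: r1 = 0, r2 = 14, r3 = 5
step 12: r1 = 0, r2 = 14, r3 = 0
step 13: r1 = 0, r2 = 14, r3 = 0
step 14: r1 = 0, r2 = -1, r3 = 0
step 15: r1 = 0, r2 = -1, r3 = 0
This matches the transcript at every step.

no error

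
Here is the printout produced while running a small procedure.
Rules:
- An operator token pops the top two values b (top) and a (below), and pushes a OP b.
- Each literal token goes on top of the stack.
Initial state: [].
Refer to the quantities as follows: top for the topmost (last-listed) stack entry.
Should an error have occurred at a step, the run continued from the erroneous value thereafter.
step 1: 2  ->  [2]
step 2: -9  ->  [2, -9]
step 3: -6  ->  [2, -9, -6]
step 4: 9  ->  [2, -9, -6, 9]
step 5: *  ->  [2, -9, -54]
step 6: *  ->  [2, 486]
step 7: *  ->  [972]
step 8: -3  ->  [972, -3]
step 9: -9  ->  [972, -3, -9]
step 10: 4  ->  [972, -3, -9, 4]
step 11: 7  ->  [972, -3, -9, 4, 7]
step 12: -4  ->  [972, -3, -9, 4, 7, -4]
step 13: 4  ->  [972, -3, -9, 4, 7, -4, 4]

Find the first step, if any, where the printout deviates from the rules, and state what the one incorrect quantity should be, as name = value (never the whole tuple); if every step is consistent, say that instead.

Recomputing the run from the initial state:
step 1: [2]
step 2: [2, -9]
step 3: [2, -9, -6]
step 4: [2, -9, -6, 9]
step 5: [2, -9, -54]
step 6: [2, 486]
step 7: [972]
step 8: [972, -3]
step 9: [972, -3, -9]
step 10: [972, -3, -9, 4]
step 11: [972, -3, -9, 4, 7]
step 12: [972, -3, -9, 4, 7, -4]
step 13: [972, -3, -9, 4, 7, -4, 4]
This matches the printout at every step.

no error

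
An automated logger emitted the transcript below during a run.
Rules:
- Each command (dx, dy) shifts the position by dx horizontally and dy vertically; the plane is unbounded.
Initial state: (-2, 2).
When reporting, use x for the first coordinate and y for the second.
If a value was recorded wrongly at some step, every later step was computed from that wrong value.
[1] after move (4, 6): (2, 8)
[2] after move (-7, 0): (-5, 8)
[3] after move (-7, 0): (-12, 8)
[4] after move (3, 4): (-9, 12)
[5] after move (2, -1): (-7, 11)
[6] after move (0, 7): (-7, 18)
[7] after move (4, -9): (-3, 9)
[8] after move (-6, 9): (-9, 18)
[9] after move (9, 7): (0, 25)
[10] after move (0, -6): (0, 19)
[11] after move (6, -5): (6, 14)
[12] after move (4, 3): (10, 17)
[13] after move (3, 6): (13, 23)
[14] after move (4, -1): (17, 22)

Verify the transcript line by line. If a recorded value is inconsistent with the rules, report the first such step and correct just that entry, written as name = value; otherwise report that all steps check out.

1. x = -2 + (4) = 2, y = 2 + (6) = 8 (exactly as logged)
2. x = 2 + (-7) = -5, y = 8 + (0) = 8 (checks out)
3. x = -5 + (-7) = -12, y = 8 + (0) = 8 (matches)
4. x = -12 + (3) = -9, y = 8 + (4) = 12 (agrees with the transcript)
5. x = -9 + (2) = -7, y = 12 + (-1) = 11 (matches)
6. x = -7 + (0) = -7, y = 11 + (7) = 18 (verified)
7. x = -7 + (4) = -3, y = 18 + (-9) = 9 (confirmed correct)
8. x = -3 + (-6) = -9, y = 9 + (9) = 18 (agrees with the transcript)
9. x = -9 + (9) = 0, y = 18 + (7) = 25 (matches)
10. x = 0 + (0) = 0, y = 25 + (-6) = 19 (matches)
11. x = 0 + (6) = 6, y = 19 + (-5) = 14 (in agreement)
12. x = 6 + (4) = 10, y = 14 + (3) = 17 (in agreement)
13. x = 10 + (3) = 13, y = 17 + (6) = 23 (confirmed correct)
14. x = 13 + (4) = 17, y = 23 + (-1) = 22 (verified)
No step deviates from the rules.

no error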